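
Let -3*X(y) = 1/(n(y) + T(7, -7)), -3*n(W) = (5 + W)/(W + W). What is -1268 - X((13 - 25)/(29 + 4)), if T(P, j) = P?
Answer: -277684/219 ≈ -1268.0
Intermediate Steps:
n(W) = -(5 + W)/(6*W) (n(W) = -(5 + W)/(3*(W + W)) = -(5 + W)/(3*(2*W)) = -(5 + W)*1/(2*W)/3 = -(5 + W)/(6*W))
X(y) = -1/(3*(7 + (-5 - y)/(6*y))) (X(y) = -1/(3*((-5 - y)/(6*y) + 7)) = -1/(3*(7 + (-5 - y)/(6*y))))
-1268 - X((13 - 25)/(29 + 4)) = -1268 - (-2)*(13 - 25)/(29 + 4)/(-5 + 41*((13 - 25)/(29 + 4))) = -1268 - (-2)*(-12/33)/(-5 + 41*(-12/33)) = -1268 - (-2)*(-12*1/33)/(-5 + 41*(-12*1/33)) = -1268 - (-2)*(-4)/(11*(-5 + 41*(-4/11))) = -1268 - (-2)*(-4)/(11*(-5 - 164/11)) = -1268 - (-2)*(-4)/(11*(-219/11)) = -1268 - (-2)*(-4)*(-11)/(11*219) = -1268 - 1*(-8/219) = -1268 + 8/219 = -277684/219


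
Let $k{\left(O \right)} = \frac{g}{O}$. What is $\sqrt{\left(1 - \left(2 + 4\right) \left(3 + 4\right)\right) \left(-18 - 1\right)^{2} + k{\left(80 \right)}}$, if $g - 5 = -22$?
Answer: $\frac{i \sqrt{5920485}}{20} \approx 121.66 i$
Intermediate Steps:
$g = -17$ ($g = 5 - 22 = -17$)
$k{\left(O \right)} = - \frac{17}{O}$
$\sqrt{\left(1 - \left(2 + 4\right) \left(3 + 4\right)\right) \left(-18 - 1\right)^{2} + k{\left(80 \right)}} = \sqrt{\left(1 - \left(2 + 4\right) \left(3 + 4\right)\right) \left(-18 - 1\right)^{2} - \frac{17}{80}} = \sqrt{\left(1 - 6 \cdot 7\right) \left(-19\right)^{2} - \frac{17}{80}} = \sqrt{\left(1 - 42\right) 361 - \frac{17}{80}} = \sqrt{\left(-41\right) 361 - \frac{17}{80}} = \sqrt{-14801 - \frac{17}{80}} = \sqrt{- \frac{1184097}{80}} = \frac{i \sqrt{5920485}}{20}$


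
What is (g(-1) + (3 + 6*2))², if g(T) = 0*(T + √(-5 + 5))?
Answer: 225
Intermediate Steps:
g(T) = 0 (g(T) = 0*(T + √0) = 0*(T + 0) = 0*T = 0)
(g(-1) + (3 + 6*2))² = (0 + (3 + 6*2))² = (0 + (3 + 12))² = (0 + 15)² = 15² = 225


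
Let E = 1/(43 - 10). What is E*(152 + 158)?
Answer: 310/33 ≈ 9.3939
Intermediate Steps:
E = 1/33 ≈ 0.030303
E*(152 + 158) = (152 + 158)/33 = (1/33)*310 = 310/33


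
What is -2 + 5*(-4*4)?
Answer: -82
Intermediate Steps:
-2 + 5*(-4*4) = -2 + 5*(-16) = -2 - 80 = -82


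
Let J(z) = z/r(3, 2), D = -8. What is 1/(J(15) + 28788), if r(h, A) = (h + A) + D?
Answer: 1/28783 ≈ 3.4743e-5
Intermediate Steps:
r(h, A) = -8 + A + h (r(h, A) = (h + A) - 8 = (A + h) - 8 = -8 + A + h)
J(z) = -z/3 (J(z) = z/(-8 + 2 + 3) = z/(-3) = z*(-⅓) = -z/3)
1/(J(15) + 28788) = 1/(-⅓*15 + 28788) = 1/(-5 + 28788) = 1/28783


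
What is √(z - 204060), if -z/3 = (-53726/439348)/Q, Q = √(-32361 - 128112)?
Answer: √(-28175824431227283623445360 - 315655882493042*I*√160473)/11750581934 ≈ 1.0136e-6 - 451.73*I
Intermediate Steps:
Q = I*√160473 (Q = √(-160473) = I*√160473 ≈ 400.59*I)
z = -26863*I*√160473/11750581934 (z = -3*(-53726/439348)/(I*√160473) = -3*(-53726*1/439348)*(-I*√160473/160473) = -(-80589)*(-I*√160473/160473)/219674 = -26863*I*√160473/11750581934 ≈ -0.00091579*I)
√(z - 204060) = √(-26863*I*√160473/11750581934 - 204060) = √(-204060 - 26863*I*√160473/11750581934)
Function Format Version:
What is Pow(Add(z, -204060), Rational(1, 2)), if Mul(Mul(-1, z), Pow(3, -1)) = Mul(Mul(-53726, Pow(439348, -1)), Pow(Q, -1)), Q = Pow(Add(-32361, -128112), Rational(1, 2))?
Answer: Mul(Rational(1, 11750581934), Pow(Add(-28175824431227283623445360, Mul(-315655882493042, I, Pow(160473, Rational(1, 2)))), Rational(1, 2))) ≈ Add(1.0136e-6, Mul(-451.73, I))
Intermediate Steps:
Q = Mul(I, Pow(160473, Rational(1, 2))) (Q = Pow(-160473, Rational(1, 2)) = Mul(I, Pow(160473, Rational(1, 2))) ≈ Mul(400.59, I))
z = Mul(Rational(-26863, 11750581934), I, Pow(160473, Rational(1, 2))) (z = Mul(-3, Mul(Mul(-53726, Pow(439348, -1)), Pow(Mul(I, Pow(160473, Rational(1, 2))), -1))) = Mul(-3, Mul(Mul(-53726, Rational(1, 439348)), Mul(Rational(-1, 160473), I, Pow(160473, Rational(1, 2))))) = Mul(-3, Mul(Rational(-26863, 219674), Mul(Rational(-1, 160473), I, Pow(160473, Rational(1, 2))))) = Mul(-3, Mul(Rational(26863, 35251745802), I, Pow(160473, Rational(1, 2)))) = Mul(Rational(-26863, 11750581934), I, Pow(160473, Rational(1, 2))) ≈ Mul(-0.00091579, I))
Pow(Add(z, -204060), Rational(1, 2)) = Pow(Add(Mul(Rational(-26863, 11750581934), I, Pow(160473, Rational(1, 2))), -204060), Rational(1, 2)) = Pow(Add(-204060, Mul(Rational(-26863, 11750581934), I, Pow(160473, Rational(1, 2)))), Rational(1, 2))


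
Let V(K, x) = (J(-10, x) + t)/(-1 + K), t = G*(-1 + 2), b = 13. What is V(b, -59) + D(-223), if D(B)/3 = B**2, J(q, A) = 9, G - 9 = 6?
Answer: 149189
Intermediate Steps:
G = 15 (G = 9 + 6 = 15)
t = 15 (t = 15*(-1 + 2) = 15*1 = 15)
D(B) = 3*B**2
V(K, x) = 24/(-1 + K) (V(K, x) = (9 + 15)/(-1 + K) = 24/(-1 + K))
V(b, -59) + D(-223) = 24/(-1 + 13) + 3*(-223)**2 = 24/12 + 3*49729 = 24*(1/12) + 149187 = 2 + 149187 = 149189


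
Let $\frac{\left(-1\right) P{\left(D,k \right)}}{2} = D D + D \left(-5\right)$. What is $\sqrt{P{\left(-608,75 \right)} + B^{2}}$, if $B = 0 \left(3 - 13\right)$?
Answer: $8 i \sqrt{11647} \approx 863.37 i$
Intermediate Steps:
$B = 0$ ($B = 0 \left(-10\right) = 0$)
$P{\left(D,k \right)} = - 2 D^{2} + 10 D$ ($P{\left(D,k \right)} = - 2 \left(D D + D \left(-5\right)\right) = - 2 \left(D^{2} - 5 D\right) = - 2 D^{2} + 10 D$)
$\sqrt{P{\left(-608,75 \right)} + B^{2}} = \sqrt{2 \left(-608\right) \left(5 - -608\right) + 0^{2}} = \sqrt{2 \left(-608\right) \left(5 + 608\right) + 0} = \sqrt{2 \left(-608\right) 613 + 0} = \sqrt{-745408 + 0} = \sqrt{-745408} = 8 i \sqrt{11647}$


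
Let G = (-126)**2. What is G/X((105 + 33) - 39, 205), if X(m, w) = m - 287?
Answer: -3969/47 ≈ -84.447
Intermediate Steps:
X(m, w) = -287 + m
G = 15876
G/X((105 + 33) - 39, 205) = 15876/(-287 + ((105 + 33) - 39)) = 15876/(-287 + (138 - 39)) = 15876/(-287 + 99) = 15876/(-188) = 15876*(-1/188) = -3969/47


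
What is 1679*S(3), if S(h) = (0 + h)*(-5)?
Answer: -25185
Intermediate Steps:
S(h) = -5*h (S(h) = h*(-5) = -5*h)
1679*S(3) = 1679*(-5*3) = 1679*(-15) = -25185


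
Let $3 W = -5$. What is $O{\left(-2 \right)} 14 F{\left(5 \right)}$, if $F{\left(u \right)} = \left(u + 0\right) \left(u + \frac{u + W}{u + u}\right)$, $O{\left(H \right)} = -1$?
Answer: $- \frac{1120}{3} \approx -373.33$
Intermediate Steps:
$W = - \frac{5}{3}$ ($W = \frac{1}{3} \left(-5\right) = - \frac{5}{3} \approx -1.6667$)
$F{\left(u \right)} = u \left(u + \frac{- \frac{5}{3} + u}{2 u}\right)$ ($F{\left(u \right)} = \left(u + 0\right) \left(u + \frac{u - \frac{5}{3}}{u + u}\right) = u \left(u + \frac{- \frac{5}{3} + u}{2 u}\right)$)
$O{\left(-2 \right)} 14 F{\left(5 \right)} = \left(-1\right) 14 \left(- \frac{5}{6} + 5^{2} + \frac{1}{2} \cdot 5\right) = - 14 \left(- \frac{5}{6} + 25 + \frac{5}{2}\right) = \left(-14\right) \frac{80}{3} = - \frac{1120}{3}$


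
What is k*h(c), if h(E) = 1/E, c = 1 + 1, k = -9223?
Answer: -9223/2 ≈ -4611.5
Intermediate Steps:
c = 2
k*h(c) = -9223/2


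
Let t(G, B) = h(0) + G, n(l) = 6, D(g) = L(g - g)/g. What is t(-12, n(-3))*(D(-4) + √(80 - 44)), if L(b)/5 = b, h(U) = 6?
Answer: -36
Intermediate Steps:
L(b) = 5*b
D(g) = 0 (D(g) = (5*(g - g))/g = (5*0)/g = 0/g = 0)
t(G, B) = 6 + G
t(-12, n(-3))*(D(-4) + √(80 - 44)) = (6 - 12)*(0 + √(80 - 44)) = -6*(0 + √36) = -6*(0 + 6) = -6*6 = -36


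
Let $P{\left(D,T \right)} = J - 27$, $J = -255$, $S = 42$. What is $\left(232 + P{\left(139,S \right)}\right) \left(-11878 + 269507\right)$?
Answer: $-12881450$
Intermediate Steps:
$P{\left(D,T \right)} = -282$ ($P{\left(D,T \right)} = -255 - 27 = -282$)
$\left(232 + P{\left(139,S \right)}\right) \left(-11878 + 269507\right) = \left(232 - 282\right) \left(-11878 + 269507\right) = \left(-50\right) 257629 = -12881450$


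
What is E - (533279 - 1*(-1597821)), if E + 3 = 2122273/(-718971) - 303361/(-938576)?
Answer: -1438089098931823205/674808925296 ≈ -2.1311e+6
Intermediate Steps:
E = -3798233517605/674808925296 (E = -3 + (2122273/(-718971) - 303361/(-938576)) = -3 + (2122273*(-1/718971) - 303361*(-1/938576)) = -3 + (-2122273/718971 + 303361/938576) = -3 - 1773806741717/674808925296 = -3798233517605/674808925296 ≈ -5.6286)
E - (533279 - 1*(-1597821)) = -3798233517605/674808925296 - (533279 - 1*(-1597821)) = -3798233517605/674808925296 - (533279 + 1597821) = -3798233517605/674808925296 - 1*2131100 = -3798233517605/674808925296 - 2131100 = -1438089098931823205/674808925296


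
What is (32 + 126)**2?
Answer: 24964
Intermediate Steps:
(32 + 126)**2 = 158**2 = 24964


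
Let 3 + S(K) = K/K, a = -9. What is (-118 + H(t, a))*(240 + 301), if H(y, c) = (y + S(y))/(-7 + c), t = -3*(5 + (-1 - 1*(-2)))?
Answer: -252647/4 ≈ -63162.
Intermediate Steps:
S(K) = -2 (S(K) = -3 + K/K = -3 + 1 = -2)
t = -18 (t = -3*(5 + (-1 + 2)) = -3*(5 + 1) = -3*6 = -18)
H(y, c) = (-2 + y)/(-7 + c) (H(y, c) = (y - 2)/(-7 + c) = (-2 + y)/(-7 + c))
(-118 + H(t, a))*(240 + 301) = (-118 + (-2 - 18)/(-7 - 9))*(240 + 301) = (-118 - 20/(-16))*541 = (-118 - 1/16*(-20))*541 = (-118 + 5/4)*541 = -467/4*541 = -252647/4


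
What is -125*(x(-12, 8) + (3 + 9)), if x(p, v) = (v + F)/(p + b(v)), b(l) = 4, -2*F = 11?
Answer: -23375/16 ≈ -1460.9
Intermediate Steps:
F = -11/2 (F = -½*11 = -11/2 ≈ -5.5000)
x(p, v) = (-11/2 + v)/(4 + p) (x(p, v) = (v - 11/2)/(p + 4) = (-11/2 + v)/(4 + p))
-125*(x(-12, 8) + (3 + 9)) = -125*((-11/2 + 8)/(4 - 12) + (3 + 9)) = -125*((5/2)/(-8) + 12) = -125*(-⅛*5/2 + 12) = -125*(-5/16 + 12) = -125*187/16 = -23375/16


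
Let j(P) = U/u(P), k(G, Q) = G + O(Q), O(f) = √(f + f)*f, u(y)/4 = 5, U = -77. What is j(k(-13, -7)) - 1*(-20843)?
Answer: 416783/20 ≈ 20839.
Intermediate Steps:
u(y) = 20 (u(y) = 4*5 = 20)
O(f) = √2*f^(3/2) (O(f) = √(2*f)*f = (√2*√f)*f = √2*f^(3/2))
k(G, Q) = G + √2*Q^(3/2)
j(P) = -77/20
j(k(-13, -7)) - 1*(-20843) = -77/20 - 1*(-20843) = -77/20 + 20843 = 416783/20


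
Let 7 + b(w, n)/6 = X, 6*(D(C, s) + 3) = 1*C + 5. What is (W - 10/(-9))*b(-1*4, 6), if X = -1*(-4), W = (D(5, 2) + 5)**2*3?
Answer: -746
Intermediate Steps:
D(C, s) = -13/6 + C/6 (D(C, s) = -3 + (1*C + 5)/6 = -3 + (C + 5)/6 = -3 + (5 + C)/6 = -3 + (5/6 + C/6) = -13/6 + C/6)
W = 121/3 (W = ((-13/6 + (1/6)*5) + 5)**2*3 = ((-13/6 + 5/6) + 5)**2*3 = (-4/3 + 5)**2*3 = (11/3)**2*3 = (121/9)*3 = 121/3 ≈ 40.333)
X = 4
b(w, n) = -18 (b(w, n) = -42 + 6*4 = -42 + 24 = -18)
(W - 10/(-9))*b(-1*4, 6) = (121/3 - 10/(-9))*(-18) = (121/3 - 10*(-1/9))*(-18) = (121/3 + 10/9)*(-18) = (373/9)*(-18) = -746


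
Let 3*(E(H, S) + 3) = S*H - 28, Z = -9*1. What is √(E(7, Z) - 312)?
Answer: 2*I*√777/3 ≈ 18.583*I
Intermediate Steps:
Z = -9
E(H, S) = -37/3 + H*S/3 (E(H, S) = -3 + (S*H - 28)/3 = -3 + (H*S - 28)/3 = -3 + (-28 + H*S)/3 = -3 + (-28/3 + H*S/3) = -37/3 + H*S/3)
√(E(7, Z) - 312) = √((-37/3 + (⅓)*7*(-9)) - 312) = √((-37/3 - 21) - 312) = √(-100/3 - 312) = √(-1036/3) = 2*I*√777/3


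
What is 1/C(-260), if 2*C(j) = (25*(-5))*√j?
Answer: I*√65/8125 ≈ 0.00099228*I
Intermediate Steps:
C(j) = -125*√j/2 (C(j) = ((25*(-5))*√j)/2 = (-125*√j)/2 = -125*√j/2)
1/C(-260) = 1/(-125*I*√65) = I*√65/8125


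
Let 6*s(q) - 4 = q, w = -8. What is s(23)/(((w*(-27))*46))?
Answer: 1/2208 ≈ 0.00045290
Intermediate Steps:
s(q) = ⅔ + q/6
s(23)/(((w*(-27))*46)) = (⅔ + (⅙)*23)/((-8*(-27)*46)) = (⅔ + 23/6)/((216*46)) = (9/2)/9936 = (9/2)*(1/9936) = 1/2208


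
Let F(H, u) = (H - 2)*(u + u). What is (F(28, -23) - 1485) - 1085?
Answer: -3766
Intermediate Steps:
F(H, u) = 2*u*(-2 + H) (F(H, u) = (-2 + H)*(2*u) = 2*u*(-2 + H))
(F(28, -23) - 1485) - 1085 = (2*(-23)*(-2 + 28) - 1485) - 1085 = (2*(-23)*26 - 1485) - 1085 = (-1196 - 1485) - 1085 = -2681 - 1085 = -3766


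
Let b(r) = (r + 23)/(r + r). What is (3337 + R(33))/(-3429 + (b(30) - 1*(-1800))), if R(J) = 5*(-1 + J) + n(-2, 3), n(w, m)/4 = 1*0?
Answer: -209820/97687 ≈ -2.1479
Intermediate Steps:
n(w, m) = 0 (n(w, m) = 4*(1*0) = 4*0 = 0)
b(r) = (23 + r)/(2*r) (b(r) = (23 + r)/((2*r)) = (23 + r)*(1/(2*r)) = (23 + r)/(2*r))
R(J) = -5 + 5*J (R(J) = 5*(-1 + J) + 0 = (-5 + 5*J) + 0 = -5 + 5*J)
(3337 + R(33))/(-3429 + (b(30) - 1*(-1800))) = (3337 + (-5 + 5*33))/(-3429 + ((1/2)*(23 + 30)/30 - 1*(-1800))) = (3337 + (-5 + 165))/(-3429 + ((1/2)*(1/30)*53 + 1800)) = (3337 + 160)/(-3429 + (53/60 + 1800)) = 3497/(-3429 + 108053/60) = 3497/(-97687/60) = 3497*(-60/97687) = -209820/97687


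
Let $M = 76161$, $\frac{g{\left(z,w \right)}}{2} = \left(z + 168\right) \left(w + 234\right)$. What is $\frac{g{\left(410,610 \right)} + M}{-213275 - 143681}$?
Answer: $- \frac{1051825}{356956} \approx -2.9467$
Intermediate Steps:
$g{\left(z,w \right)} = 2 \left(168 + z\right) \left(234 + w\right)$ ($g{\left(z,w \right)} = 2 \left(z + 168\right) \left(w + 234\right) = 2 \left(168 + z\right) \left(234 + w\right)$)
$\frac{g{\left(410,610 \right)} + M}{-213275 - 143681} = \frac{\left(78624 + 336 \cdot 610 + 468 \cdot 410 + 2 \cdot 610 \cdot 410\right) + 76161}{-213275 - 143681} = \frac{\left(78624 + 204960 + 191880 + 500200\right) + 76161}{-356956} = \left(975664 + 76161\right) \left(- \frac{1}{356956}\right) = 1051825 \left(- \frac{1}{356956}\right) = - \frac{1051825}{356956}$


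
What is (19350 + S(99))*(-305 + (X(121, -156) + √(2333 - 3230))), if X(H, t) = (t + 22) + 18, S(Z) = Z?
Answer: -8188029 + 19449*I*√897 ≈ -8.188e+6 + 5.825e+5*I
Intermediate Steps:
X(H, t) = 40 + t (X(H, t) = (22 + t) + 18 = 40 + t)
(19350 + S(99))*(-305 + (X(121, -156) + √(2333 - 3230))) = (19350 + 99)*(-305 + ((40 - 156) + √(2333 - 3230))) = 19449*(-305 + (-116 + √(-897))) = 19449*(-305 + (-116 + I*√897)) = 19449*(-421 + I*√897) = -8188029 + 19449*I*√897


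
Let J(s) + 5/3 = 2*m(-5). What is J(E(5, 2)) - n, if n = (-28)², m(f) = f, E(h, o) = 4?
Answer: -2387/3 ≈ -795.67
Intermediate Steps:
n = 784
J(s) = -35/3 (J(s) = -5/3 + 2*(-5) = -5/3 - 10 = -35/3)
J(E(5, 2)) - n = -35/3 - 1*784 = -35/3 - 784 = -2387/3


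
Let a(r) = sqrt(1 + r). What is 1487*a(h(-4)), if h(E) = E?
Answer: 1487*I*sqrt(3) ≈ 2575.6*I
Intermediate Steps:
1487*a(h(-4)) = 1487*sqrt(1 - 4) = 1487*sqrt(-3) = 1487*(I*sqrt(3)) = 1487*I*sqrt(3)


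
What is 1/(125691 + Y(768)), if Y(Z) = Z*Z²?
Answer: 1/453110523 ≈ 2.2070e-9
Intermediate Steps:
Y(Z) = Z³
1/(125691 + Y(768)) = 1/(125691 + 768³) = 1/(125691 + 452984832) = 1/453110523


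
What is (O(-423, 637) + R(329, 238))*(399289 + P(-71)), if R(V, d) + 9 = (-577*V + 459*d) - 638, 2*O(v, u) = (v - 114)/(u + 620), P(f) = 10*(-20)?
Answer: -27169030485447/838 ≈ -3.2421e+10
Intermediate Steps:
P(f) = -200
O(v, u) = (-114 + v)/(2*(620 + u)) (O(v, u) = ((v - 114)/(u + 620))/2 = ((-114 + v)/(620 + u))/2 = (-114 + v)/(2*(620 + u)))
R(V, d) = -647 - 577*V + 459*d (R(V, d) = -9 + ((-577*V + 459*d) - 638) = -9 + (-638 - 577*V + 459*d) = -647 - 577*V + 459*d)
(O(-423, 637) + R(329, 238))*(399289 + P(-71)) = ((-114 - 423)/(2*(620 + 637)) + (-647 - 577*329 + 459*238))*(399289 - 200) = ((1/2)*(-537)/1257 + (-647 - 189833 + 109242))*399089 = ((1/2)*(1/1257)*(-537) - 81238)*399089 = (-179/838 - 81238)*399089 = -68077623/838*399089 = -27169030485447/838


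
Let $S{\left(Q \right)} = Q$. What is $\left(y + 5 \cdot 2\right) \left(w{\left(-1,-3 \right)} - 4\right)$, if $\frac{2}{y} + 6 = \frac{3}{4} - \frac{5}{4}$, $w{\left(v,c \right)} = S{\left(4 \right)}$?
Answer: $0$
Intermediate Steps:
$w{\left(v,c \right)} = 4$
$y = - \frac{4}{13}$ ($y = \frac{2}{-6 + \left(\frac{3}{4} - \frac{5}{4}\right)} = \frac{2}{-6 - \frac{1}{2}} = \frac{2}{- \frac{13}{2}} = 2 \left(- \frac{2}{13}\right) = - \frac{4}{13} \approx -0.30769$)
$\left(y + 5 \cdot 2\right) \left(w{\left(-1,-3 \right)} - 4\right) = \left(- \frac{4}{13} + 5 \cdot 2\right) \left(4 - 4\right) = \left(- \frac{4}{13} + 10\right) 0 = \frac{126}{13} \cdot 0 = 0$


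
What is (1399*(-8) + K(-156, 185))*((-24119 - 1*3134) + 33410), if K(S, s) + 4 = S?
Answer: -69894264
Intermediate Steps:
K(S, s) = -4 + S
(1399*(-8) + K(-156, 185))*((-24119 - 1*3134) + 33410) = (1399*(-8) + (-4 - 156))*((-24119 - 1*3134) + 33410) = (-11192 - 160)*((-24119 - 3134) + 33410) = -11352*(-27253 + 33410) = -11352*6157 = -69894264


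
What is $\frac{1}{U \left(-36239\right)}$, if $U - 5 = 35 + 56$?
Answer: $- \frac{1}{3478944} \approx -2.8744 \cdot 10^{-7}$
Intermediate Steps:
$U = 96$ ($U = 5 + \left(35 + 56\right) = 5 + 91 = 96$)
$\frac{1}{U \left(-36239\right)} = \frac{1}{96 \left(-36239\right)} = \frac{1}{-3478944} = - \frac{1}{3478944}$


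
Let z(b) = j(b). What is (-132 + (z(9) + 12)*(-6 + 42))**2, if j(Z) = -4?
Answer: 24336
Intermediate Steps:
z(b) = -4
(-132 + (z(9) + 12)*(-6 + 42))**2 = (-132 + (-4 + 12)*(-6 + 42))**2 = (-132 + 8*36)**2 = (-132 + 288)**2 = 156**2 = 24336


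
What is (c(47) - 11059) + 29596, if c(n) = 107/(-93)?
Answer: 1723834/93 ≈ 18536.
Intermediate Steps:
c(n) = -107/93 (c(n) = 107*(-1/93) = -107/93)
(c(47) - 11059) + 29596 = (-107/93 - 11059) + 29596 = -1028594/93 + 29596 = 1723834/93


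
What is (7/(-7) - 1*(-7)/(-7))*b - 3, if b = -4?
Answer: 5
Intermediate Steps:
(7/(-7) - 1*(-7)/(-7))*b - 3 = (7/(-7) - 1*(-7)/(-7))*(-4) - 3 = (7*(-1/7) + 7*(-1/7))*(-4) - 3 = (-1 - 1)*(-4) - 3 = -2*(-4) - 3 = 8 - 3 = 5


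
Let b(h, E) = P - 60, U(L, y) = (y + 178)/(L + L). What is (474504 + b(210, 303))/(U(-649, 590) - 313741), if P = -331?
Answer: -307699337/203618293 ≈ -1.5112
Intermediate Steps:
U(L, y) = (178 + y)/(2*L) (U(L, y) = (178 + y)/((2*L)) = (178 + y)*(1/(2*L)) = (178 + y)/(2*L))
b(h, E) = -391 (b(h, E) = -331 - 60 = -391)
(474504 + b(210, 303))/(U(-649, 590) - 313741) = (474504 - 391)/((½)*(178 + 590)/(-649) - 313741) = 474113/((½)*(-1/649)*768 - 313741) = 474113/(-384/649 - 313741) = 474113/(-203618293/649) = 474113*(-649/203618293) = -307699337/203618293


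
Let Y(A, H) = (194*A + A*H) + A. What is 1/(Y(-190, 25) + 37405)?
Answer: -1/4395 ≈ -0.00022753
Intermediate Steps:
Y(A, H) = 195*A + A*H
1/(Y(-190, 25) + 37405) = 1/(-190*(195 + 25) + 37405) = 1/(-190*220 + 37405) = 1/(-41800 + 37405) = 1/(-4395) = -1/4395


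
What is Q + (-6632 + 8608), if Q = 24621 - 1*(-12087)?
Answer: 38684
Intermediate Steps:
Q = 36708 (Q = 24621 + 12087 = 36708)
Q + (-6632 + 8608) = 36708 + (-6632 + 8608) = 36708 + 1976 = 38684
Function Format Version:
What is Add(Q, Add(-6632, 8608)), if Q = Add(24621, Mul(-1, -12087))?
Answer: 38684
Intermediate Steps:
Q = 36708 (Q = Add(24621, 12087) = 36708)
Add(Q, Add(-6632, 8608)) = Add(36708, Add(-6632, 8608)) = Add(36708, 1976) = 38684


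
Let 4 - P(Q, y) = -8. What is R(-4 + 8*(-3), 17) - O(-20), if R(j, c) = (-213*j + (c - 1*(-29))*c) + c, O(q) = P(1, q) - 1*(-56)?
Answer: 6695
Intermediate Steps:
P(Q, y) = 12 (P(Q, y) = 4 - 1*(-8) = 4 + 8 = 12)
O(q) = 68 (O(q) = 12 - 1*(-56) = 12 + 56 = 68)
R(j, c) = c - 213*j + c*(29 + c) (R(j, c) = (-213*j + (c + 29)*c) + c = (-213*j + (29 + c)*c) + c = (-213*j + c*(29 + c)) + c = c - 213*j + c*(29 + c))
R(-4 + 8*(-3), 17) - O(-20) = (17**2 - 213*(-4 + 8*(-3)) + 30*17) - 1*68 = (289 - 213*(-4 - 24) + 510) - 68 = (289 - 213*(-28) + 510) - 68 = (289 + 5964 + 510) - 68 = 6763 - 68 = 6695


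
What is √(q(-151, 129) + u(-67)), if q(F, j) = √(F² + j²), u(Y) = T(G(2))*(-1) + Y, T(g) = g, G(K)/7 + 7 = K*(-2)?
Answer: √(10 + √39442) ≈ 14.443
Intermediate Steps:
G(K) = -49 - 14*K (G(K) = -49 + 7*(K*(-2)) = -49 + 7*(-2*K) = -49 - 14*K)
u(Y) = 77 + Y (u(Y) = (-49 - 14*2)*(-1) + Y = (-49 - 28)*(-1) + Y = -77*(-1) + Y = 77 + Y)
√(q(-151, 129) + u(-67)) = √(√((-151)² + 129²) + (77 - 67)) = √(√(22801 + 16641) + 10) = √(√39442 + 10) = √(10 + √39442)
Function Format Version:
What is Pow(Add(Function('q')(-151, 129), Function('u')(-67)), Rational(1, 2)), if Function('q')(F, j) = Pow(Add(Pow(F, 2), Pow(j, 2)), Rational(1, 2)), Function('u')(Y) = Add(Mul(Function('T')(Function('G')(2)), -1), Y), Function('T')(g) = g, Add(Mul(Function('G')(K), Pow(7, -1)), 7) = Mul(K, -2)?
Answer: Pow(Add(10, Pow(39442, Rational(1, 2))), Rational(1, 2)) ≈ 14.443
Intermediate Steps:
Function('G')(K) = Add(-49, Mul(-14, K)) (Function('G')(K) = Add(-49, Mul(7, Mul(K, -2))) = Add(-49, Mul(7, Mul(-2, K))) = Add(-49, Mul(-14, K)))
Function('u')(Y) = Add(77, Y) (Function('u')(Y) = Add(Mul(Add(-49, Mul(-14, 2)), -1), Y) = Add(Mul(Add(-49, -28), -1), Y) = Add(Mul(-77, -1), Y) = Add(77, Y))
Pow(Add(Function('q')(-151, 129), Function('u')(-67)), Rational(1, 2)) = Pow(Add(Pow(Add(Pow(-151, 2), Pow(129, 2)), Rational(1, 2)), Add(77, -67)), Rational(1, 2)) = Pow(Add(Pow(Add(22801, 16641), Rational(1, 2)), 10), Rational(1, 2)) = Pow(Add(Pow(39442, Rational(1, 2)), 10), Rational(1, 2)) = Pow(Add(10, Pow(39442, Rational(1, 2))), Rational(1, 2))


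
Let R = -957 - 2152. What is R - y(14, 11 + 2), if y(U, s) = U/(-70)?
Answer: -15544/5 ≈ -3108.8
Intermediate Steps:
y(U, s) = -U/70 (y(U, s) = U*(-1/70) = -U/70)
R = -3109
R - y(14, 11 + 2) = -3109 - (-1)*14/70 = -3109 - 1*(-1/5) = -3109 + 1/5 = -15544/5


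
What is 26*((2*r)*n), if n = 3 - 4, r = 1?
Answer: -52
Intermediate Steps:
n = -1
26*((2*r)*n) = 26*((2*1)*(-1)) = 26*(2*(-1)) = 26*(-2) = -52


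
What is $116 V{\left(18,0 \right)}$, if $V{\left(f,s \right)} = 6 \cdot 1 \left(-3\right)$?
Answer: $-2088$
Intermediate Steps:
$V{\left(f,s \right)} = -18$ ($V{\left(f,s \right)} = 6 \left(-3\right) = -18$)
$116 V{\left(18,0 \right)} = 116 \left(-18\right) = -2088$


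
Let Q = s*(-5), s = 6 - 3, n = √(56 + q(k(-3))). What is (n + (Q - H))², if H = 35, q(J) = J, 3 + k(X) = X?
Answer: 2550 - 500*√2 ≈ 1842.9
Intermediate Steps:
k(X) = -3 + X
n = 5*√2 (n = √(56 + (-3 - 3)) = √(56 - 6) = √50 = 5*√2 ≈ 7.0711)
s = 3
Q = -15 (Q = 3*(-5) = -15)
(n + (Q - H))² = (5*√2 + (-15 - 1*35))² = (5*√2 + (-15 - 35))² = (5*√2 - 50)² = (-50 + 5*√2)²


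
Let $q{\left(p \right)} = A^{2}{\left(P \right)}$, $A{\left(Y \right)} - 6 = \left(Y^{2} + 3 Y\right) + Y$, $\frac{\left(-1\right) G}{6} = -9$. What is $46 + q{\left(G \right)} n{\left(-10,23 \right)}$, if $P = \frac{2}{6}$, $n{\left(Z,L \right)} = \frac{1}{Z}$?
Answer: $\frac{32771}{810} \approx 40.458$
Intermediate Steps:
$G = 54$ ($G = \left(-6\right) \left(-9\right) = 54$)
$P = \frac{1}{3}$ ($P = 2 \cdot \frac{1}{6} = \frac{1}{3} \approx 0.33333$)
$A{\left(Y \right)} = 6 + Y^{2} + 4 Y$ ($A{\left(Y \right)} = 6 + \left(\left(Y^{2} + 3 Y\right) + Y\right) = 6 + \left(Y^{2} + 4 Y\right) = 6 + Y^{2} + 4 Y$)
$q{\left(p \right)} = \frac{4489}{81}$ ($q{\left(p \right)} = \left(6 + \left(\frac{1}{3}\right)^{2} + 4 \cdot \frac{1}{3}\right)^{2} = \left(6 + \frac{1}{9} + \frac{4}{3}\right)^{2} = \left(\frac{67}{9}\right)^{2} = \frac{4489}{81}$)
$46 + q{\left(G \right)} n{\left(-10,23 \right)} = 46 + \frac{4489}{81 \left(-10\right)} = 46 + \frac{4489}{81} \left(- \frac{1}{10}\right) = 46 - \frac{4489}{810} = \frac{32771}{810}$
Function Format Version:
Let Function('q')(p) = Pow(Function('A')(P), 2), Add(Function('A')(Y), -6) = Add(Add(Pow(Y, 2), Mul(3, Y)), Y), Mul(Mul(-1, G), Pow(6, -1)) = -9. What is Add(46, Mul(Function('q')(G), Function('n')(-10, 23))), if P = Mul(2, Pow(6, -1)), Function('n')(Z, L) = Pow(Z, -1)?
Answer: Rational(32771, 810) ≈ 40.458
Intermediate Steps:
G = 54 (G = Mul(-6, -9) = 54)
P = Rational(1, 3) (P = Mul(2, Rational(1, 6)) = Rational(1, 3) ≈ 0.33333)
Function('A')(Y) = Add(6, Pow(Y, 2), Mul(4, Y)) (Function('A')(Y) = Add(6, Add(Add(Pow(Y, 2), Mul(3, Y)), Y)) = Add(6, Add(Pow(Y, 2), Mul(4, Y))) = Add(6, Pow(Y, 2), Mul(4, Y)))
Function('q')(p) = Rational(4489, 81) (Function('q')(p) = Pow(Add(6, Pow(Rational(1, 3), 2), Mul(4, Rational(1, 3))), 2) = Pow(Add(6, Rational(1, 9), Rational(4, 3)), 2) = Pow(Rational(67, 9), 2) = Rational(4489, 81))
Add(46, Mul(Function('q')(G), Function('n')(-10, 23))) = Add(46, Mul(Rational(4489, 81), Pow(-10, -1))) = Add(46, Mul(Rational(4489, 81), Rational(-1, 10))) = Add(46, Rational(-4489, 810)) = Rational(32771, 810)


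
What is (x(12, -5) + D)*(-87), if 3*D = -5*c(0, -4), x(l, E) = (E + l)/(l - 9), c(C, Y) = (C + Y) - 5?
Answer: -1508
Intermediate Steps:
c(C, Y) = -5 + C + Y
x(l, E) = (E + l)/(-9 + l)
D = 15 (D = (-5*(-5 + 0 - 4))/3 = (-5*(-9))/3 = (1/3)*45 = 15)
(x(12, -5) + D)*(-87) = ((-5 + 12)/(-9 + 12) + 15)*(-87) = (7/3 + 15)*(-87) = (52/3)*(-87) = -1508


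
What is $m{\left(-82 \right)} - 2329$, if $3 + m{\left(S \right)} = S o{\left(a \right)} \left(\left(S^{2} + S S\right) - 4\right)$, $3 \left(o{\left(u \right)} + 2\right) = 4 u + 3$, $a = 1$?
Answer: $- \frac{1109404}{3} \approx -3.698 \cdot 10^{5}$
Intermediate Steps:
$o{\left(u \right)} = -1 + \frac{4 u}{3}$ ($o{\left(u \right)} = -2 + \frac{4 u + 3}{3} = -2 + \frac{3 + 4 u}{3} = -2 + \left(1 + \frac{4 u}{3}\right) = -1 + \frac{4 u}{3}$)
$m{\left(S \right)} = -3 + \frac{S \left(-4 + 2 S^{2}\right)}{3}$ ($m{\left(S \right)} = -3 + S \left(-1 + \frac{4}{3} \cdot 1\right) \left(\left(S^{2} + S S\right) - 4\right) = -3 + S \left(-1 + \frac{4}{3}\right) \left(\left(S^{2} + S^{2}\right) - 4\right) = -3 + S \frac{1}{3} \left(2 S^{2} - 4\right) = -3 + \frac{S}{3} \left(-4 + 2 S^{2}\right) = -3 + \frac{S \left(-4 + 2 S^{2}\right)}{3}$)
$m{\left(-82 \right)} - 2329 = \left(-3 - - \frac{328}{3} + \frac{2 \left(-82\right)^{3}}{3}\right) - 2329 = \left(-3 + \frac{328}{3} + \frac{2}{3} \left(-551368\right)\right) - 2329 = \left(-3 + \frac{328}{3} - \frac{1102736}{3}\right) - 2329 = - \frac{1102417}{3} - 2329 = - \frac{1109404}{3}$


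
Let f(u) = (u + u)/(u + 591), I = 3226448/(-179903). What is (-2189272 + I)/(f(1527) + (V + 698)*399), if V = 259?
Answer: -17379064869199/3031165138058 ≈ -5.7335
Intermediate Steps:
I = -3226448/179903 (I = 3226448*(-1/179903) = -3226448/179903 ≈ -17.934)
f(u) = 2*u/(591 + u) (f(u) = (2*u)/(591 + u) = 2*u/(591 + u))
(-2189272 + I)/(f(1527) + (V + 698)*399) = (-2189272 - 3226448/179903)/(2*1527/(591 + 1527) + (259 + 698)*399) = -393859827064/(179903*(2*1527/2118 + 957*399)) = -393859827064/(179903*(2*1527*(1/2118) + 381843)) = -393859827064/(179903*(509/353 + 381843)) = -393859827064/(179903*134791088/353) = -393859827064/179903*353/134791088 = -17379064869199/3031165138058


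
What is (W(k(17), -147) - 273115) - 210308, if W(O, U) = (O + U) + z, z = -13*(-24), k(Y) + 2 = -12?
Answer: -483272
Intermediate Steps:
k(Y) = -14 (k(Y) = -2 - 12 = -14)
z = 312
W(O, U) = 312 + O + U (W(O, U) = (O + U) + 312 = 312 + O + U)
(W(k(17), -147) - 273115) - 210308 = ((312 - 14 - 147) - 273115) - 210308 = (151 - 273115) - 210308 = -272964 - 210308 = -483272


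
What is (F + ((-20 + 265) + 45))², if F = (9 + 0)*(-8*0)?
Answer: 84100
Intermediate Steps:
F = 0 (F = 9*0 = 0)
(F + ((-20 + 265) + 45))² = (0 + ((-20 + 265) + 45))² = (0 + (245 + 45))² = (0 + 290)² = 290² = 84100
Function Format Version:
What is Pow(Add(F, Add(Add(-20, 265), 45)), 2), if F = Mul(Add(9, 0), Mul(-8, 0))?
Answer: 84100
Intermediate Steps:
F = 0 (F = Mul(9, 0) = 0)
Pow(Add(F, Add(Add(-20, 265), 45)), 2) = Pow(Add(0, Add(Add(-20, 265), 45)), 2) = Pow(Add(0, Add(245, 45)), 2) = Pow(Add(0, 290), 2) = Pow(290, 2) = 84100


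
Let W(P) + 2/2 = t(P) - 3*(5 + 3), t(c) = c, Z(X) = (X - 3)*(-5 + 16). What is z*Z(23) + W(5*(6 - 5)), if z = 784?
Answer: 172460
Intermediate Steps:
Z(X) = -33 + 11*X (Z(X) = (-3 + X)*11 = -33 + 11*X)
W(P) = -25 + P (W(P) = -1 + (P - 3*(5 + 3)) = -1 + (P - 3*8) = -1 + (P - 24) = -1 + (-24 + P) = -25 + P)
z*Z(23) + W(5*(6 - 5)) = 784*(-33 + 11*23) + (-25 + 5*(6 - 5)) = 784*(-33 + 253) + (-25 + 5*1) = 784*220 + (-25 + 5) = 172480 - 20 = 172460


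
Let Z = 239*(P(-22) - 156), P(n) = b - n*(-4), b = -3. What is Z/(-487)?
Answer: 59033/487 ≈ 121.22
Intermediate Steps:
P(n) = -3 + 4*n (P(n) = -3 - n*(-4) = -3 - (-4)*n = -3 + 4*n)
Z = -59033 (Z = 239*((-3 + 4*(-22)) - 156) = 239*((-3 - 88) - 156) = 239*(-91 - 156) = 239*(-247) = -59033)
Z/(-487) = -59033/(-487) = -59033*(-1/487) = 59033/487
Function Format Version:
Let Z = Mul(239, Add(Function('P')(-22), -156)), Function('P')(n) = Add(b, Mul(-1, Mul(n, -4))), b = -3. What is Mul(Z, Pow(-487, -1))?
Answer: Rational(59033, 487) ≈ 121.22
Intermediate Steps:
Function('P')(n) = Add(-3, Mul(4, n)) (Function('P')(n) = Add(-3, Mul(-1, Mul(n, -4))) = Add(-3, Mul(-1, Mul(-4, n))) = Add(-3, Mul(4, n)))
Z = -59033 (Z = Mul(239, Add(Add(-3, Mul(4, -22)), -156)) = Mul(239, Add(Add(-3, -88), -156)) = Mul(239, Add(-91, -156)) = Mul(239, -247) = -59033)
Mul(Z, Pow(-487, -1)) = Mul(-59033, Pow(-487, -1)) = Mul(-59033, Rational(-1, 487)) = Rational(59033, 487)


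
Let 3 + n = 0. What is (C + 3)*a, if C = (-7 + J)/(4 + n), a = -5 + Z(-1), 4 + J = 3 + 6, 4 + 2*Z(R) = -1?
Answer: -15/2 ≈ -7.5000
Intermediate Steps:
n = -3 (n = -3 + 0 = -3)
Z(R) = -5/2 (Z(R) = -2 + (1/2)*(-1) = -2 - 1/2 = -5/2)
J = 5 (J = -4 + (3 + 6) = -4 + 9 = 5)
a = -15/2 (a = -5 - 5/2 = -15/2 ≈ -7.5000)
C = -2 (C = (-7 + 5)/(4 - 3) = -2/1 = -2*1 = -2)
(C + 3)*a = (-2 + 3)*(-15/2) = 1*(-15/2) = -15/2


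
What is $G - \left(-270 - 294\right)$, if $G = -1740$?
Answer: $-1176$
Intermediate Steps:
$G - \left(-270 - 294\right) = -1740 - \left(-270 - 294\right) = -1740 - -564 = -1740 + 564 = -1176$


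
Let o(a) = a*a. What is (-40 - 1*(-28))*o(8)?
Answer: -768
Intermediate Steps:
o(a) = a²
(-40 - 1*(-28))*o(8) = (-40 - 1*(-28))*8² = (-40 + 28)*64 = -12*64 = -768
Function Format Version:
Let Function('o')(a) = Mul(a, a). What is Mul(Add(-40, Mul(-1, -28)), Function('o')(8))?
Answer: -768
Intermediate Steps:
Function('o')(a) = Pow(a, 2)
Mul(Add(-40, Mul(-1, -28)), Function('o')(8)) = Mul(Add(-40, Mul(-1, -28)), Pow(8, 2)) = Mul(Add(-40, 28), 64) = Mul(-12, 64) = -768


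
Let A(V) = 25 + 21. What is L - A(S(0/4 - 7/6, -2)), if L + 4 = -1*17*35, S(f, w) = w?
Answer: -645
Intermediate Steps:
A(V) = 46
L = -599 (L = -4 - 1*17*35 = -4 - 17*35 = -4 - 595 = -599)
L - A(S(0/4 - 7/6, -2)) = -599 - 1*46 = -599 - 46 = -645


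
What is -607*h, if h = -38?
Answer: 23066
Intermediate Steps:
-607*h = -607*(-38) = 23066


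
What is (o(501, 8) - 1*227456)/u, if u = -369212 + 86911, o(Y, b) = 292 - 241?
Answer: 227405/282301 ≈ 0.80554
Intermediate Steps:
o(Y, b) = 51
u = -282301
(o(501, 8) - 1*227456)/u = (51 - 1*227456)/(-282301) = (51 - 227456)*(-1/282301) = -227405*(-1/282301) = 227405/282301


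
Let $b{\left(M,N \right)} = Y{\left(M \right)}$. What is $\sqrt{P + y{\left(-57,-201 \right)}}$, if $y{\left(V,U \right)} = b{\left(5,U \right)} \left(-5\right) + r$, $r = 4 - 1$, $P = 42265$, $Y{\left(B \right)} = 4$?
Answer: $2 \sqrt{10562} \approx 205.54$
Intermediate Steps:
$b{\left(M,N \right)} = 4$
$r = 3$
$y{\left(V,U \right)} = -17$ ($y{\left(V,U \right)} = 4 \left(-5\right) + 3 = -20 + 3 = -17$)
$\sqrt{P + y{\left(-57,-201 \right)}} = \sqrt{42265 - 17} = \sqrt{42248} = 2 \sqrt{10562}$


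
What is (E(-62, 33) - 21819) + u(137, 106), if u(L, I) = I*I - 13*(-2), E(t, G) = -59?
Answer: -10616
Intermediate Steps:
u(L, I) = 26 + I**2 (u(L, I) = I**2 + 26 = 26 + I**2)
(E(-62, 33) - 21819) + u(137, 106) = (-59 - 21819) + (26 + 106**2) = -21878 + (26 + 11236) = -21878 + 11262 = -10616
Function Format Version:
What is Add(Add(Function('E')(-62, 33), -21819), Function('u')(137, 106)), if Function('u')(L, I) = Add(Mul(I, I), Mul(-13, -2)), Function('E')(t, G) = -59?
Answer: -10616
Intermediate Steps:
Function('u')(L, I) = Add(26, Pow(I, 2)) (Function('u')(L, I) = Add(Pow(I, 2), 26) = Add(26, Pow(I, 2)))
Add(Add(Function('E')(-62, 33), -21819), Function('u')(137, 106)) = Add(Add(-59, -21819), Add(26, Pow(106, 2))) = Add(-21878, Add(26, 11236)) = Add(-21878, 11262) = -10616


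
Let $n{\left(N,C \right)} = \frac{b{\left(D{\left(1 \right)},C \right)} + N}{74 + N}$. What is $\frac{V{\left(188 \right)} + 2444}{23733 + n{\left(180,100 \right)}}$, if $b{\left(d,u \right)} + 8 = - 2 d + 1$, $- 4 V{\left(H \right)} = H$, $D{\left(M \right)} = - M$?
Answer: $\frac{608838}{6028357} \approx 0.101$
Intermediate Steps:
$V{\left(H \right)} = - \frac{H}{4}$
$b{\left(d,u \right)} = -7 - 2 d$ ($b{\left(d,u \right)} = -8 - \left(-1 + 2 d\right) = -7 - 2 d$)
$n{\left(N,C \right)} = \frac{-5 + N}{74 + N}$ ($n{\left(N,C \right)} = \frac{\left(-7 - 2 \left(\left(-1\right) 1\right)\right) + N}{74 + N} = \frac{\left(-7 - -2\right) + N}{74 + N} = \frac{\left(-7 + 2\right) + N}{74 + N} = \frac{-5 + N}{74 + N}$)
$\frac{V{\left(188 \right)} + 2444}{23733 + n{\left(180,100 \right)}} = \frac{\left(- \frac{1}{4}\right) 188 + 2444}{23733 + \frac{-5 + 180}{74 + 180}} = \frac{-47 + 2444}{23733 + \frac{1}{254} \cdot 175} = \frac{2397}{23733 + \frac{1}{254} \cdot 175} = \frac{2397}{23733 + \frac{175}{254}} = \frac{2397}{\frac{6028357}{254}} = 2397 \cdot \frac{254}{6028357} = \frac{608838}{6028357}$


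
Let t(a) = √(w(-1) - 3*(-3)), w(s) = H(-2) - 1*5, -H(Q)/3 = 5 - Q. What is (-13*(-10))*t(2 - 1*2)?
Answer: 130*I*√17 ≈ 536.0*I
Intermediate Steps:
H(Q) = -15 + 3*Q (H(Q) = -3*(5 - Q) = -15 + 3*Q)
w(s) = -26 (w(s) = (-15 + 3*(-2)) - 1*5 = (-15 - 6) - 5 = -21 - 5 = -26)
t(a) = I*√17 (t(a) = √(-26 - 3*(-3)) = √(-26 + 9) = √(-17) = I*√17)
(-13*(-10))*t(2 - 1*2) = (-13*(-10))*(I*√17) = 130*(I*√17) = 130*I*√17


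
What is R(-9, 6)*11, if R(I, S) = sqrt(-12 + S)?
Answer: 11*I*sqrt(6) ≈ 26.944*I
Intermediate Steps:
R(-9, 6)*11 = sqrt(-12 + 6)*11 = sqrt(-6)*11 = (I*sqrt(6))*11 = 11*I*sqrt(6)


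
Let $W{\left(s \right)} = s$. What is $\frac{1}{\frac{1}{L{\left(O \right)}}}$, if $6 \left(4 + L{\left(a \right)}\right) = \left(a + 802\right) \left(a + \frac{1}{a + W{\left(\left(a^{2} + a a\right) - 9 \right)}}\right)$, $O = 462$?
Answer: $\frac{124771607084}{1282023} \approx 97324.0$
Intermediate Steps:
$L{\left(a \right)} = -4 + \frac{\left(802 + a\right) \left(a + \frac{1}{-9 + a + 2 a^{2}}\right)}{6}$ ($L{\left(a \right)} = -4 + \frac{\left(a + 802\right) \left(a + \frac{1}{a - \left(9 - a^{2} - a a\right)}\right)}{6} = -4 + \frac{\left(802 + a\right) \left(a + \frac{1}{a + \left(\left(a^{2} + a^{2}\right) - 9\right)}\right)}{6} = -4 + \frac{\left(802 + a\right) \left(a + \frac{1}{a + \left(2 a^{2} - 9\right)}\right)}{6} = -4 + \frac{\left(802 + a\right) \left(a + \frac{1}{a + \left(-9 + 2 a^{2}\right)}\right)}{6} = -4 + \frac{\left(802 + a\right) \left(a + \frac{1}{-9 + a + 2 a^{2}}\right)}{6}$)
$\frac{1}{\frac{1}{L{\left(O \right)}}} = \frac{1}{\frac{1}{\frac{1}{6} \frac{1}{-9 + 462 + 2 \cdot 462^{2}} \left(1018 - 3345342 + 2 \cdot 462^{4} + 745 \cdot 462^{2} + 1605 \cdot 462^{3}\right)}} = \frac{1}{\frac{1}{\frac{1}{6} \frac{1}{-9 + 462 + 2 \cdot 213444} \left(1018 - 3345342 + 2 \cdot 45558341136 + 745 \cdot 213444 + 1605 \cdot 98611128\right)}} = \frac{1}{\frac{1}{\frac{1}{6} \frac{1}{-9 + 462 + 426888} \left(1018 - 3345342 + 91116682272 + 159015780 + 158270860440\right)}} = \frac{1}{\frac{1}{\frac{1}{6} \cdot \frac{1}{427341} \cdot 249543214168}} = \frac{1}{\frac{1}{\frac{124771607084}{1282023}}} = \frac{1}{\frac{1282023}{124771607084}} = \frac{124771607084}{1282023}$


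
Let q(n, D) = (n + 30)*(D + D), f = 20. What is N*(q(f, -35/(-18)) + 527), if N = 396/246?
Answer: 142846/123 ≈ 1161.3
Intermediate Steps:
N = 66/41 (N = 396*(1/246) = 66/41 ≈ 1.6098)
q(n, D) = 2*D*(30 + n) (q(n, D) = (30 + n)*(2*D) = 2*D*(30 + n))
N*(q(f, -35/(-18)) + 527) = 66*(2*(-35/(-18))*(30 + 20) + 527)/41 = 66*(2*(-35*(-1/18))*50 + 527)/41 = 66*(2*(35/18)*50 + 527)/41 = 66*(1750/9 + 527)/41 = (66/41)*(6493/9) = 142846/123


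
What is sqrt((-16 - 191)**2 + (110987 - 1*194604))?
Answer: 56*I*sqrt(13) ≈ 201.91*I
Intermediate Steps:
sqrt((-16 - 191)**2 + (110987 - 1*194604)) = sqrt((-207)**2 + (110987 - 194604)) = sqrt(42849 - 83617) = sqrt(-40768) = 56*I*sqrt(13)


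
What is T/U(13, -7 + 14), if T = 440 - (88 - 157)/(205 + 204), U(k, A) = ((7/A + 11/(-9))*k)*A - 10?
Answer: -1620261/111248 ≈ -14.564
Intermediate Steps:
U(k, A) = -10 + A*k*(-11/9 + 7/A) (U(k, A) = ((7/A + 11*(-⅑))*k)*A - 10 = ((7/A - 11/9)*k)*A - 10 = ((-11/9 + 7/A)*k)*A - 10 = (k*(-11/9 + 7/A))*A - 10 = A*k*(-11/9 + 7/A) - 10 = -10 + A*k*(-11/9 + 7/A))
T = 180029/409 (T = 440 - (-69)/409 = 440 - 1*(-69/409) = 440 + 69/409 = 180029/409 ≈ 440.17)
T/U(13, -7 + 14) = 180029/(409*(-10 + 7*13 - 11/9*(-7 + 14)*13)) = 180029/(409*(-10 + 91 - 11/9*7*13)) = 180029/(409*(-10 + 91 - 1001/9)) = 180029/(409*(-272/9)) = (180029/409)*(-9/272) = -1620261/111248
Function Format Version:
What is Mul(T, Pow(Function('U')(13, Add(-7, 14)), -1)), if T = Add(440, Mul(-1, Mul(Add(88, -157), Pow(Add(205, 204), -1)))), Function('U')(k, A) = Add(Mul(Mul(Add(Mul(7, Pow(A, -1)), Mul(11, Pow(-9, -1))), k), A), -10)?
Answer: Rational(-1620261, 111248) ≈ -14.564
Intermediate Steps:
Function('U')(k, A) = Add(-10, Mul(A, k, Add(Rational(-11, 9), Mul(7, Pow(A, -1))))) (Function('U')(k, A) = Add(Mul(Mul(Add(Mul(7, Pow(A, -1)), Mul(11, Rational(-1, 9))), k), A), -10) = Add(Mul(Mul(Add(Mul(7, Pow(A, -1)), Rational(-11, 9)), k), A), -10) = Add(Mul(Mul(Add(Rational(-11, 9), Mul(7, Pow(A, -1))), k), A), -10) = Add(Mul(Mul(k, Add(Rational(-11, 9), Mul(7, Pow(A, -1)))), A), -10) = Add(Mul(A, k, Add(Rational(-11, 9), Mul(7, Pow(A, -1)))), -10) = Add(-10, Mul(A, k, Add(Rational(-11, 9), Mul(7, Pow(A, -1))))))
T = Rational(180029, 409) (T = Add(440, Mul(-1, Mul(-69, Pow(409, -1)))) = Add(440, Mul(-1, Mul(-69, Rational(1, 409)))) = Add(440, Mul(-1, Rational(-69, 409))) = Add(440, Rational(69, 409)) = Rational(180029, 409) ≈ 440.17)
Mul(T, Pow(Function('U')(13, Add(-7, 14)), -1)) = Mul(Rational(180029, 409), Pow(Add(-10, Mul(7, 13), Mul(Rational(-11, 9), Add(-7, 14), 13)), -1)) = Mul(Rational(180029, 409), Pow(Add(-10, 91, Mul(Rational(-11, 9), 7, 13)), -1)) = Mul(Rational(180029, 409), Pow(Add(-10, 91, Rational(-1001, 9)), -1)) = Mul(Rational(180029, 409), Pow(Rational(-272, 9), -1)) = Mul(Rational(180029, 409), Rational(-9, 272)) = Rational(-1620261, 111248)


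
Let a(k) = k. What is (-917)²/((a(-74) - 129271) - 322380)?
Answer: -840889/451725 ≈ -1.8615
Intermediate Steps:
(-917)²/((a(-74) - 129271) - 322380) = (-917)²/((-74 - 129271) - 322380) = 840889/(-129345 - 322380) = 840889/(-451725) = 840889*(-1/451725) = -840889/451725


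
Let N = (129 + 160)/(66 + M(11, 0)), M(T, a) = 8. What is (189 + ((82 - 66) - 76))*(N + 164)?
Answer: 1602825/74 ≈ 21660.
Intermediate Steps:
N = 289/74 (N = (129 + 160)/(66 + 8) = 289/74 ≈ 3.9054)
(189 + ((82 - 66) - 76))*(N + 164) = (189 + ((82 - 66) - 76))*(289/74 + 164) = (189 + (16 - 76))*(12425/74) = (189 - 60)*(12425/74) = 129*(12425/74) = 1602825/74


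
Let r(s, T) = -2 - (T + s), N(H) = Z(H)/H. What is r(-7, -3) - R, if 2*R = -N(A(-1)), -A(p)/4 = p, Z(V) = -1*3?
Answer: 61/8 ≈ 7.6250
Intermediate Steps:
Z(V) = -3
A(p) = -4*p
N(H) = -3/H
r(s, T) = -2 - T - s (r(s, T) = -2 + (-T - s) = -2 - T - s)
R = 3/8 (R = (-(-3)/((-4*(-1))))/2 = (-(-3)/4)/2 = (-1*(-¾))/2 = (½)*(¾) = 3/8 ≈ 0.37500)
r(-7, -3) - R = (-2 - 1*(-3) - 1*(-7)) - 1*3/8 = (-2 + 3 + 7) - 3/8 = 8 - 3/8 = 61/8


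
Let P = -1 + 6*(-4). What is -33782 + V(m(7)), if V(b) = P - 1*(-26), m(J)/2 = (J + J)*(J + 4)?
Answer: -33781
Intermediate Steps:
P = -25 (P = -1 - 24 = -25)
m(J) = 4*J*(4 + J) (m(J) = 2*((J + J)*(J + 4)) = 2*((2*J)*(4 + J)) = 2*(2*J*(4 + J)) = 4*J*(4 + J))
V(b) = 1 (V(b) = -25 - 1*(-26) = -25 + 26 = 1)
-33782 + V(m(7)) = -33782 + 1 = -33781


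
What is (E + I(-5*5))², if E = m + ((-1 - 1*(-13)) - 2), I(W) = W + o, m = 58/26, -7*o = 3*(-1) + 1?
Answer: 1290496/8281 ≈ 155.84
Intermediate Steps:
o = 2/7 (o = -(3*(-1) + 1)/7 = -(-3 + 1)/7 = -⅐*(-2) = 2/7 ≈ 0.28571)
m = 29/13 (m = 58*(1/26) = 29/13 ≈ 2.2308)
I(W) = 2/7 + W (I(W) = W + 2/7 = 2/7 + W)
E = 159/13 (E = 29/13 + ((-1 - 1*(-13)) - 2) = 29/13 + ((-1 + 13) - 2) = 29/13 + (12 - 2) = 29/13 + 10 = 159/13 ≈ 12.231)
(E + I(-5*5))² = (159/13 + (2/7 - 5*5))² = (159/13 + (2/7 - 25))² = (159/13 - 173/7)² = (-1136/91)² = 1290496/8281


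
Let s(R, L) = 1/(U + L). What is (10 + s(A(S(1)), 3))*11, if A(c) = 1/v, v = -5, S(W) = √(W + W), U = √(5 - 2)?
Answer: 231/2 - 11*√3/6 ≈ 112.32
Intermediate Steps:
U = √3 ≈ 1.7320
S(W) = √2*√W (S(W) = √(2*W) = √2*√W)
A(c) = -⅕ (A(c) = 1/(-5) = -⅕)
s(R, L) = 1/(L + √3) (s(R, L) = 1/(√3 + L) = 1/(L + √3))
(10 + s(A(S(1)), 3))*11 = (10 + 1/(3 + √3))*11 = 110 + 11/(3 + √3)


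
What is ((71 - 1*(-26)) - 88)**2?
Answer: 81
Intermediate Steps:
((71 - 1*(-26)) - 88)**2 = ((71 + 26) - 88)**2 = (97 - 88)**2 = 9**2 = 81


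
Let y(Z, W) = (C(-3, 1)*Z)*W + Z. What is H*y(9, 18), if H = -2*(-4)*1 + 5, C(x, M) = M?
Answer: 2223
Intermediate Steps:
y(Z, W) = Z + W*Z (y(Z, W) = (1*Z)*W + Z = Z*W + Z = W*Z + Z = Z + W*Z)
H = 13 (H = 8*1 + 5 = 8 + 5 = 13)
H*y(9, 18) = 13*(9*(1 + 18)) = 13*(9*19) = 13*171 = 2223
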